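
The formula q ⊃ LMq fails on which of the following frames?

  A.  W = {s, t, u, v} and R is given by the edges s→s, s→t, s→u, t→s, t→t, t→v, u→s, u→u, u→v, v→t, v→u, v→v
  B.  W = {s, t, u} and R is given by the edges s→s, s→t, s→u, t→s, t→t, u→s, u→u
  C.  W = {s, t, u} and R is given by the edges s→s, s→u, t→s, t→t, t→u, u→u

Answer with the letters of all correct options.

C

The schema q ⊃ LMq is axiom B; it is valid on a frame iff R is symmetric.
(A) R is symmetric (every R-edge is matched by its reverse), so the schema is valid here.
(B) R is symmetric (every R-edge is matched by its reverse), so the schema is valid here.
(C) R is not symmetric (s R u but not u R s), so the schema fails here.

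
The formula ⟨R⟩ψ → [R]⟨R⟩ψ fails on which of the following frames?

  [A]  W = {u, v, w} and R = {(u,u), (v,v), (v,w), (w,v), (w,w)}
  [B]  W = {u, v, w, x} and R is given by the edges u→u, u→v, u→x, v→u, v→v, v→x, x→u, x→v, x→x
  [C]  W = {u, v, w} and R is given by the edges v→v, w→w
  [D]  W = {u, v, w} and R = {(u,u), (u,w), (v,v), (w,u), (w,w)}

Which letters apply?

The schema ⟨R⟩ψ → [R]⟨R⟩ψ is axiom 5; it is valid on a frame iff R is euclidean.
(A) R is euclidean (any two R-successors of the same world are R-related), so the schema is valid here.
(B) R is euclidean (any two R-successors of the same world are R-related), so the schema is valid here.
(C) R is euclidean (any two R-successors of the same world are R-related), so the schema is valid here.
(D) R is euclidean (any two R-successors of the same world are R-related), so the schema is valid here.

none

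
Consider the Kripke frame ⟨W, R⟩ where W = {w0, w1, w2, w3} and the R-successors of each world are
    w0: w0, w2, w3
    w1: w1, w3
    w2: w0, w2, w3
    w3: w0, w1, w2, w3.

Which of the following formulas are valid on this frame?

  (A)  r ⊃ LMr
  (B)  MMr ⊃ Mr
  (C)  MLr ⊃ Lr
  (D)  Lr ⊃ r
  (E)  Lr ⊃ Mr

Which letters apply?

R is reflexive: each world relates to itself.
R is symmetric: every R-edge is matched by its reverse.
R is not transitive: w0 R w3 and w3 R w1 but not w0 R w1.
R is not euclidean: w3 R w0 and w3 R w1 but not w0 R w1.
R is serial: every world has an R-successor.
(A) axiom B: valid iff R is symmetric. R is symmetric — valid.
(B) MMr ⊃ Mr is the dual of axiom 4; it is valid on a frame exactly when R is transitive. R is not transitive, so not valid.
(C) MLr ⊃ Lr (the dual of axiom 5) characterises the euclidean frames. R is not euclidean — not valid.
(D) axiom T: valid iff R is reflexive. R is reflexive — valid.
(E) Lr ⊃ Mr (axiom D) characterises the serial frames. R is serial — valid.

A, D, E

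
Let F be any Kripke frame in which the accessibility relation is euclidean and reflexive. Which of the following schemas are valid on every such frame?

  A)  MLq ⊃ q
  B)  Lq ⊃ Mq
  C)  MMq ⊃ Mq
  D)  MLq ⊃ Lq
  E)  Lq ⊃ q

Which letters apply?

A, B, C, D, E

A reflexive euclidean relation is also symmetric (from wRw and wRv the euclidean condition gives vRw) and hence transitive; it is an equivalence relation.
(A) the dual of axiom B: valid iff R is symmetric. Every such R is symmetric — valid.
(B) Lq ⊃ Mq (axiom D) characterises the serial frames. Every such R is serial — valid.
(C) MMq ⊃ Mq is the dual of axiom 4; it is valid on a frame exactly when R is transitive. Every such R is transitive, so valid.
(D) MLq ⊃ Lq is the dual of axiom 5; it is valid on a frame exactly when R is euclidean. Every such R is euclidean, so valid.
(E) Lq ⊃ q is axiom T, which corresponds to reflexivity. Every such R is reflexive — valid.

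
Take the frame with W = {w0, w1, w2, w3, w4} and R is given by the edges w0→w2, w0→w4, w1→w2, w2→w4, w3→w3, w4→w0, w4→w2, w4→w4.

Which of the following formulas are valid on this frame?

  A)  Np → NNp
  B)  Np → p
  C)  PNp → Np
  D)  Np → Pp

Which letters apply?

D

R is not reflexive: not w0 R w0.
R is not transitive: w0 R w4 and w4 R w0 but not w0 R w0.
R is not euclidean: w4 R w2 and w4 R w0 but not w2 R w0.
R is serial: every world has an R-successor.
(A) Np → NNp is axiom 4; it is valid on a frame exactly when R is transitive. R is not transitive, so not valid.
(B) axiom T: valid iff R is reflexive. R is not reflexive — not valid.
(C) PNp → Np is the dual of axiom 5, which corresponds to the euclidean property. R is not euclidean — not valid.
(D) Np → Pp is axiom D, which corresponds to seriality. R is serial — valid.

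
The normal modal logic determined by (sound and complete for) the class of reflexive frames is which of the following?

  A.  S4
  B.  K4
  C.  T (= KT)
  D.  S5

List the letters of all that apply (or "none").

C

(A) S4 is determined by the class of reflexive and transitive frames.
(B) K4 is determined by the class of transitive frames.
(C) T (= KT) is determined by exactly this class.
(D) S5 is determined by the class of reflexive, symmetric, and transitive frames.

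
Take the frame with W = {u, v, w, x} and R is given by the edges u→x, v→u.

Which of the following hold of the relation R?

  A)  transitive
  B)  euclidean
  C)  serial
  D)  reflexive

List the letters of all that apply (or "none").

(A) not transitive: v R u and u R x but not v R x.
(B) not euclidean: u R x and u R x but not x R x.
(C) not serial: w has no R-successor.
(D) not reflexive: not u R u.

none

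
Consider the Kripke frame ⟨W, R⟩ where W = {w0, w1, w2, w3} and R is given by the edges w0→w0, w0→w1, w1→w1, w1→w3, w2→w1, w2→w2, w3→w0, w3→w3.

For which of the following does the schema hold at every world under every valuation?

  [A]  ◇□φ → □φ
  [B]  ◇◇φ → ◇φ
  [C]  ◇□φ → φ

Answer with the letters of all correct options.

none

R is not symmetric: w0 R w1 but not w1 R w0.
R is not transitive: w0 R w1 and w1 R w3 but not w0 R w3.
R is not euclidean: w0 R w1 and w0 R w0 but not w1 R w0.
(A) ◇□φ → □φ (the dual of axiom 5) characterises the euclidean frames. R is not euclidean — not valid.
(B) ◇◇φ → ◇φ is the dual of axiom 4; it is valid on a frame exactly when R is transitive. R is not transitive, so not valid.
(C) ◇□φ → φ is the dual of axiom B; it is valid on a frame exactly when R is symmetric. R is not symmetric, so not valid.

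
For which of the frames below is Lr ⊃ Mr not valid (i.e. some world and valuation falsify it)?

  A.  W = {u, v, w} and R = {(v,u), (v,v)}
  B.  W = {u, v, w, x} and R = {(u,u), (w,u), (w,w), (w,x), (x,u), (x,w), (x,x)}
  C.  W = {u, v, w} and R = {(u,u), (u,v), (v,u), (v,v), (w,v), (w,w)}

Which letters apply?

The schema Lr ⊃ Mr is axiom D; it is valid on a frame iff R is serial.
(A) R is not serial (u has no R-successor), so the schema fails here.
(B) R is not serial (v has no R-successor), so the schema fails here.
(C) R is serial (every world has an R-successor), so the schema is valid here.

A, B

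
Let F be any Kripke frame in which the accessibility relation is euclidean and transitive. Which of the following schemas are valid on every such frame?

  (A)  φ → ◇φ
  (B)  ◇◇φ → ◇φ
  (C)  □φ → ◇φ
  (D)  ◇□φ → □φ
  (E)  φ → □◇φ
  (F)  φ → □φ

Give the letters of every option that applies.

B, D

(A) φ → ◇φ is the dual of axiom T, which corresponds to reflexivity. Such an R need not be reflexive — not valid.
(B) the dual of axiom 4: valid iff R is transitive. Every such R is transitive — valid.
(C) axiom D: valid iff R is serial. Such an R need not be serial — not valid.
(D) ◇□φ → □φ (the dual of axiom 5) characterises the euclidean frames. Every such R is euclidean — valid.
(E) φ → □◇φ (axiom B) characterises the symmetric frames. Such an R need not be symmetric — not valid.
(F) φ → □φ is equivalent to ◇p→p; it holds exactly when R ⊆ identity. Such an R need not be a subset of the identity — not valid.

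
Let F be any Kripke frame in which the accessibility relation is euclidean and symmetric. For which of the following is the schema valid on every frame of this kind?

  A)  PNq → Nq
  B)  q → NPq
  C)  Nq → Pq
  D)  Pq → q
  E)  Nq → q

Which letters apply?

A symmetric euclidean relation is transitive (uRv and vRw give vRu by symmetry, then uRw by the euclidean condition, applied at v).
(A) the dual of axiom 5: valid iff R is euclidean. Every such R is euclidean — valid.
(B) axiom B: valid iff R is symmetric. Every such R is symmetric — valid.
(C) Nq → Pq (axiom D) characterises the serial frames. Such an R need not be serial — not valid.
(D) Pq → q is valid only on frames where every R-edge is a self-loop. Such an R need not be a subset of the identity — not valid.
(E) Nq → q (axiom T) characterises the reflexive frames. Such an R need not be reflexive — not valid.

A, B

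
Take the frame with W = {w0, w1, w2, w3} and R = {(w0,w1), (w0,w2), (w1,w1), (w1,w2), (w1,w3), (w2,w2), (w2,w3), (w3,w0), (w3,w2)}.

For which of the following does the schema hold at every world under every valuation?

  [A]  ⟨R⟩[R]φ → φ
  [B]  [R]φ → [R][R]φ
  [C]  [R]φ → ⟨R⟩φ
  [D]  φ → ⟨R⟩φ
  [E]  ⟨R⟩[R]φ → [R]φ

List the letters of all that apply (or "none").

C

R is not reflexive: not w0 R w0.
R is not symmetric: w0 R w1 but not w1 R w0.
R is not transitive: w0 R w1 and w1 R w3 but not w0 R w3.
R is not euclidean: w0 R w2 and w0 R w1 but not w2 R w1.
R is serial: every world has an R-successor.
(A) ⟨R⟩[R]φ → φ (the dual of axiom B) characterises the symmetric frames. R is not symmetric — not valid.
(B) axiom 4: valid iff R is transitive. R is not transitive — not valid.
(C) axiom D: valid iff R is serial. R is serial — valid.
(D) φ → ⟨R⟩φ is the dual of axiom T, which corresponds to reflexivity. R is not reflexive — not valid.
(E) ⟨R⟩[R]φ → [R]φ is the dual of axiom 5; it is valid on a frame exactly when R is euclidean. R is not euclidean, so not valid.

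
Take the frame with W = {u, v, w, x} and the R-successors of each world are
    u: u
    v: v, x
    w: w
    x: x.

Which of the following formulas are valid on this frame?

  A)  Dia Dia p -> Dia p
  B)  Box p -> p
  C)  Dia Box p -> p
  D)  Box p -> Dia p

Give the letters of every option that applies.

A, B, D

R is reflexive: each world relates to itself.
R is not symmetric: v R x but not x R v.
R is transitive: R is closed under composition.
R is serial: every world has an R-successor.
(A) Dia Dia p -> Dia p (the dual of axiom 4) characterises the transitive frames. R is transitive — valid.
(B) Box p -> p (axiom T) characterises the reflexive frames. R is reflexive — valid.
(C) Dia Box p -> p is the dual of axiom B; it is valid on a frame exactly when R is symmetric. R is not symmetric, so not valid.
(D) Box p -> Dia p is axiom D, which corresponds to seriality. R is serial — valid.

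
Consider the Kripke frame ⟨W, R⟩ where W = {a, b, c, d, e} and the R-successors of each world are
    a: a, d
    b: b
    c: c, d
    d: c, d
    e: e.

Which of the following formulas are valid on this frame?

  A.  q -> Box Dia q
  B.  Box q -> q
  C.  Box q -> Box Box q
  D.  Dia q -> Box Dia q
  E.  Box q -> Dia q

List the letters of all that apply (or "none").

R is reflexive: each world relates to itself.
R is not symmetric: a R d but not d R a.
R is not transitive: a R d and d R c but not a R c.
R is not euclidean: a R d and a R a but not d R a.
R is serial: every world has an R-successor.
(A) q -> Box Dia q (axiom B) characterises the symmetric frames. R is not symmetric — not valid.
(B) Box q -> q (axiom T) characterises the reflexive frames. R is reflexive — valid.
(C) axiom 4: valid iff R is transitive. R is not transitive — not valid.
(D) Dia q -> Box Dia q (axiom 5) characterises the euclidean frames. R is not euclidean — not valid.
(E) Box q -> Dia q is axiom D; it is valid on a frame exactly when R is serial. R is serial, so valid.

B, E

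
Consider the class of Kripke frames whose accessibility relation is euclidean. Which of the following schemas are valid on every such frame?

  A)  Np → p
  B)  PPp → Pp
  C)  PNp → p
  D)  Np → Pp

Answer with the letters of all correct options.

(A) Np → p is axiom T, which corresponds to reflexivity. Such an R need not be reflexive — not valid.
(B) PPp → Pp is the dual of axiom 4, which corresponds to transitivity. Such an R need not be transitive — not valid.
(C) PNp → p is the dual of axiom B, which corresponds to symmetry. Such an R need not be symmetric — not valid.
(D) axiom D: valid iff R is serial. Such an R need not be serial — not valid.

none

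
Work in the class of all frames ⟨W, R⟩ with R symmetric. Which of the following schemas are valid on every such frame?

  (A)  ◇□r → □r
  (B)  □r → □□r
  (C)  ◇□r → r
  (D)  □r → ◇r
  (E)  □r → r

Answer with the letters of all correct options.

C

(A) ◇□r → □r is the dual of axiom 5, which corresponds to the euclidean property. Such an R need not be euclidean — not valid.
(B) □r → □□r is axiom 4, which corresponds to transitivity. Such an R need not be transitive — not valid.
(C) ◇□r → r is the dual of axiom B, which corresponds to symmetry. Every such R is symmetric — valid.
(D) □r → ◇r (axiom D) characterises the serial frames. Such an R need not be serial — not valid.
(E) □r → r (axiom T) characterises the reflexive frames. Such an R need not be reflexive — not valid.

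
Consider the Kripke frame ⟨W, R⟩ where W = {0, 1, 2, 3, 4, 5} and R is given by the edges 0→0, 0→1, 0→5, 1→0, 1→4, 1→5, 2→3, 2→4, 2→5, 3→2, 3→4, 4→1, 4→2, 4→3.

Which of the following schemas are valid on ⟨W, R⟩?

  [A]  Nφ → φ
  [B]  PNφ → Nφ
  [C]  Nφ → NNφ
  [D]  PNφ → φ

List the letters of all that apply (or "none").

R is not reflexive: not 1 R 1.
R is not symmetric: 0 R 5 but not 5 R 0.
R is not transitive: 0 R 1 and 1 R 4 but not 0 R 4.
R is not euclidean: 0 R 5 and 0 R 0 but not 5 R 0.
(A) Nφ → φ is axiom T; it is valid on a frame exactly when R is reflexive. R is not reflexive, so not valid.
(B) the dual of axiom 5: valid iff R is euclidean. R is not euclidean — not valid.
(C) Nφ → NNφ is axiom 4, which corresponds to transitivity. R is not transitive — not valid.
(D) PNφ → φ (the dual of axiom B) characterises the symmetric frames. R is not symmetric — not valid.

none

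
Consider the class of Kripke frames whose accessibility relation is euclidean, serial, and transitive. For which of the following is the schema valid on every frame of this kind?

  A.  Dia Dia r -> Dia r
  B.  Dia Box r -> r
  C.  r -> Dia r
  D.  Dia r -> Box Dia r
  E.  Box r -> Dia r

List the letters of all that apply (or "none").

A, D, E

(A) Dia Dia r -> Dia r is the dual of axiom 4, which corresponds to transitivity. Every such R is transitive — valid.
(B) Dia Box r -> r (the dual of axiom B) characterises the symmetric frames. Such an R need not be symmetric — not valid.
(C) r -> Dia r is the dual of axiom T, which corresponds to reflexivity. Such an R need not be reflexive — not valid.
(D) Dia r -> Box Dia r is axiom 5, which corresponds to the euclidean property. Every such R is euclidean — valid.
(E) Box r -> Dia r is axiom D, which corresponds to seriality. Every such R is serial — valid.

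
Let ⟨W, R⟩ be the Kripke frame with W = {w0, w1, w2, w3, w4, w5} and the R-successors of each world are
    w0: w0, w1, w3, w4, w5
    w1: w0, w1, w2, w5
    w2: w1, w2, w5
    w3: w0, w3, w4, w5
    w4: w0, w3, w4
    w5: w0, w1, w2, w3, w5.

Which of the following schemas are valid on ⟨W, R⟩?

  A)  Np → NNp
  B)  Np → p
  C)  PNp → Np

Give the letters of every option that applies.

R is reflexive: each world relates to itself.
R is not transitive: w0 R w1 and w1 R w2 but not w0 R w2.
R is not euclidean: w0 R w1 and w0 R w3 but not w1 R w3.
(A) Np → NNp (axiom 4) characterises the transitive frames. R is not transitive — not valid.
(B) Np → p is axiom T; it is valid on a frame exactly when R is reflexive. R is reflexive, so valid.
(C) the dual of axiom 5: valid iff R is euclidean. R is not euclidean — not valid.

B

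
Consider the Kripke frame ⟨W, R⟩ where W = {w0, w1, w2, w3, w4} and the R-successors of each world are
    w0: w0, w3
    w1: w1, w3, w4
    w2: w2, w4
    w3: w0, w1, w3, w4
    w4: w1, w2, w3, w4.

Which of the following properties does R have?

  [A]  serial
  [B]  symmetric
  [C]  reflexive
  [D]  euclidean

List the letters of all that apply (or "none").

A, B, C

(A) serial: every world has an R-successor.
(B) symmetric: every R-edge is matched by its reverse.
(C) reflexive: each world relates to itself.
(D) not euclidean: w3 R w0 and w3 R w1 but not w0 R w1.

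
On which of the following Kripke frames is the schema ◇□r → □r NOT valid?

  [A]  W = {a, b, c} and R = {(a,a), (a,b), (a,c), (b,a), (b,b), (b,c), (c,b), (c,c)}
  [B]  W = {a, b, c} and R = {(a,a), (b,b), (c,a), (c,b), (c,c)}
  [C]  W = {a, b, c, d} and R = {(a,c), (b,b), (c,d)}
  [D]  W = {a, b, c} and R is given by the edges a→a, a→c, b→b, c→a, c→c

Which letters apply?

A, B, C

The schema ◇□r → □r is the dual of axiom 5; it is valid on a frame iff R is euclidean.
(A) R is not euclidean (a R c and a R a but not c R a), so the schema fails here.
(B) R is not euclidean (c R a and c R b but not a R b), so the schema fails here.
(C) R is not euclidean (a R c and a R c but not c R c), so the schema fails here.
(D) R is euclidean (any two R-successors of the same world are R-related), so the schema is valid here.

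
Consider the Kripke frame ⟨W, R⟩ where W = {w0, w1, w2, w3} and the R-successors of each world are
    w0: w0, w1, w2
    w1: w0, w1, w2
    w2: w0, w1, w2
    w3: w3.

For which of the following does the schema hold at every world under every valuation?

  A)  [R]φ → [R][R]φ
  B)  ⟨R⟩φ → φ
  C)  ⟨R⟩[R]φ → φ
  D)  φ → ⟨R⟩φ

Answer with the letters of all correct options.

R is reflexive: each world relates to itself.
R is symmetric: every R-edge is matched by its reverse.
R is transitive: R is closed under composition.
R is not a subset of the identity: w0 R w1 with w0 ≠ w1.
(A) [R]φ → [R][R]φ (axiom 4) characterises the transitive frames. R is transitive — valid.
(B) ⟨R⟩φ → φ is valid only on frames where every R-edge is a self-loop. Here R ⊄ identity — not valid.
(C) the dual of axiom B: valid iff R is symmetric. R is symmetric — valid.
(D) the dual of axiom T: valid iff R is reflexive. R is reflexive — valid.

A, C, D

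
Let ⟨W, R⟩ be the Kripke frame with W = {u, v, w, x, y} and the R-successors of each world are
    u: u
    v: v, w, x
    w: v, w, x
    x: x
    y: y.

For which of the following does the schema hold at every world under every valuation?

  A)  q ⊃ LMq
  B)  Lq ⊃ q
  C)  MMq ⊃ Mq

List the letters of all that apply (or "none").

B, C

R is reflexive: each world relates to itself.
R is not symmetric: v R x but not x R v.
R is transitive: R is closed under composition.
(A) axiom B: valid iff R is symmetric. R is not symmetric — not valid.
(B) Lq ⊃ q (axiom T) characterises the reflexive frames. R is reflexive — valid.
(C) MMq ⊃ Mq is the dual of axiom 4, which corresponds to transitivity. R is transitive — valid.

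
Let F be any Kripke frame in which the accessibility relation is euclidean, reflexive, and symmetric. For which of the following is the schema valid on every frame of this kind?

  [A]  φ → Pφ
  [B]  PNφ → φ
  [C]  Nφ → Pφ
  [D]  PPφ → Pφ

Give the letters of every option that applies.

A relation that is euclidean, reflexive, and symmetric is also serial and transitive.
(A) the dual of axiom T: valid iff R is reflexive. Every such R is reflexive — valid.
(B) PNφ → φ is the dual of axiom B; it is valid on a frame exactly when R is symmetric. Every such R is symmetric, so valid.
(C) Nφ → Pφ is axiom D, which corresponds to seriality. Every such R is serial — valid.
(D) PPφ → Pφ is the dual of axiom 4; it is valid on a frame exactly when R is transitive. Every such R is transitive, so valid.

A, B, C, D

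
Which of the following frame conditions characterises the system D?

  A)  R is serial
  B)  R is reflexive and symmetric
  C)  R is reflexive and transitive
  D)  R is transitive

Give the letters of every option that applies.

(A) D is sound and complete for exactly this class.
(B) this class determines B (= KTB), not D.
(C) this class determines S4, not D.
(D) this class determines K4, not D.

A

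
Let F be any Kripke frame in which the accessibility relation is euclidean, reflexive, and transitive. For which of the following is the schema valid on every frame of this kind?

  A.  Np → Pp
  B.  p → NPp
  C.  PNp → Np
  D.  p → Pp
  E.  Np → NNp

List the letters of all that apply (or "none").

A relation that is euclidean, reflexive, and transitive is also serial and symmetric.
(A) axiom D: valid iff R is serial. Every such R is serial — valid.
(B) p → NPp is axiom B, which corresponds to symmetry. Every such R is symmetric — valid.
(C) PNp → Np is the dual of axiom 5, which corresponds to the euclidean property. Every such R is euclidean — valid.
(D) p → Pp (the dual of axiom T) characterises the reflexive frames. Every such R is reflexive — valid.
(E) Np → NNp is axiom 4, which corresponds to transitivity. Every such R is transitive — valid.

A, B, C, D, E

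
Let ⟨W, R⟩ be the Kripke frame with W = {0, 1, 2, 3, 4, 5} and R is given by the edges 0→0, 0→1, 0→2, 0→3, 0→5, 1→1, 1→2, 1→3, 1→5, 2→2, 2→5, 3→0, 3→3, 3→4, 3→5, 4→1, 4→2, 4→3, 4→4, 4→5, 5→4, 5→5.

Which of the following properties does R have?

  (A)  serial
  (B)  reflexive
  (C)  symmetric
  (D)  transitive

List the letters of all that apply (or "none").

A, B

(A) serial: every world has an R-successor.
(B) reflexive: each world relates to itself.
(C) not symmetric: 0 R 1 but not 1 R 0.
(D) not transitive: 0 R 3 and 3 R 4 but not 0 R 4.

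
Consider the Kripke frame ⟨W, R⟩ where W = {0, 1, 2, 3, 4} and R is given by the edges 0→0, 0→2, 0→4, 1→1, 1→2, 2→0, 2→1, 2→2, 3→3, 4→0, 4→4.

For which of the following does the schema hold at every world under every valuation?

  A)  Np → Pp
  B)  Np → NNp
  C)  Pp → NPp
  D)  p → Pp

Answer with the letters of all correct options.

A, D

R is reflexive: each world relates to itself.
R is not transitive: 0 R 2 and 2 R 1 but not 0 R 1.
R is not euclidean: 0 R 2 and 0 R 4 but not 2 R 4.
R is serial: every world has an R-successor.
(A) Np → Pp is axiom D; it is valid on a frame exactly when R is serial. R is serial, so valid.
(B) axiom 4: valid iff R is transitive. R is not transitive — not valid.
(C) Pp → NPp (axiom 5) characterises the euclidean frames. R is not euclidean — not valid.
(D) p → Pp (the dual of axiom T) characterises the reflexive frames. R is reflexive — valid.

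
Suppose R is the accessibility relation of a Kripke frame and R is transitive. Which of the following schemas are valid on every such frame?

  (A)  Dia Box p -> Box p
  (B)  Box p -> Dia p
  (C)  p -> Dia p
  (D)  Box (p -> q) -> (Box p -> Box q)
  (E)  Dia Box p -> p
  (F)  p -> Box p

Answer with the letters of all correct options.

(A) Dia Box p -> Box p (the dual of axiom 5) characterises the euclidean frames. Such an R need not be euclidean — not valid.
(B) Box p -> Dia p (axiom D) characterises the serial frames. Such an R need not be serial — not valid.
(C) the dual of axiom T: valid iff R is reflexive. Such an R need not be reflexive — not valid.
(D) Box (p -> q) -> (Box p -> Box q) is axiom K, valid on every Kripke frame — valid.
(E) Dia Box p -> p is the dual of axiom B, which corresponds to symmetry. Such an R need not be symmetric — not valid.
(F) p -> Box p (equivalent to ◇p→p) corresponds to R being a subset of the identity. Such an R need not be a subset of the identity, so not valid.

D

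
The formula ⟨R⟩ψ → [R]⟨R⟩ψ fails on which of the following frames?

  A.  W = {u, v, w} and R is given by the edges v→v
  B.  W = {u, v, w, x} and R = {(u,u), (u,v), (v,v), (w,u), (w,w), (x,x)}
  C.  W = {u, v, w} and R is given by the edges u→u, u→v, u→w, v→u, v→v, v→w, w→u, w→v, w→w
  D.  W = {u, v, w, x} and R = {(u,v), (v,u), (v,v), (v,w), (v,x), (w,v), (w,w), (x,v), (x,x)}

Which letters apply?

B, D

The schema ⟨R⟩ψ → [R]⟨R⟩ψ is axiom 5; it is valid on a frame iff R is euclidean.
(A) R is euclidean (any two R-successors of the same world are R-related), so the schema is valid here.
(B) R is not euclidean (u R v and u R u but not v R u), so the schema fails here.
(C) R is euclidean (any two R-successors of the same world are R-related), so the schema is valid here.
(D) R is not euclidean (v R u and v R w but not u R w), so the schema fails here.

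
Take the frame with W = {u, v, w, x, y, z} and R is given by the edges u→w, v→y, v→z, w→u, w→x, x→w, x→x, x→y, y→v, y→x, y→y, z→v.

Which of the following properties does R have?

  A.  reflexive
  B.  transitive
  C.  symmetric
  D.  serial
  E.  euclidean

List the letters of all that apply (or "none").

C, D

(A) not reflexive: not u R u.
(B) not transitive: u R w and w R u but not u R u.
(C) symmetric: every R-edge is matched by its reverse.
(D) serial: every world has an R-successor.
(E) not euclidean: v R y and v R z but not y R z.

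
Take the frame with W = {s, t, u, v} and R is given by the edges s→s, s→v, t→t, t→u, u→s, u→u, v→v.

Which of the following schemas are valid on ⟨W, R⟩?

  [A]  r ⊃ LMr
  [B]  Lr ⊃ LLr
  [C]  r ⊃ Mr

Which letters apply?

C

R is reflexive: each world relates to itself.
R is not symmetric: s R v but not v R s.
R is not transitive: t R u and u R s but not t R s.
(A) r ⊃ LMr (axiom B) characterises the symmetric frames. R is not symmetric — not valid.
(B) Lr ⊃ LLr is axiom 4; it is valid on a frame exactly when R is transitive. R is not transitive, so not valid.
(C) r ⊃ Mr is the dual of axiom T; it is valid on a frame exactly when R is reflexive. R is reflexive, so valid.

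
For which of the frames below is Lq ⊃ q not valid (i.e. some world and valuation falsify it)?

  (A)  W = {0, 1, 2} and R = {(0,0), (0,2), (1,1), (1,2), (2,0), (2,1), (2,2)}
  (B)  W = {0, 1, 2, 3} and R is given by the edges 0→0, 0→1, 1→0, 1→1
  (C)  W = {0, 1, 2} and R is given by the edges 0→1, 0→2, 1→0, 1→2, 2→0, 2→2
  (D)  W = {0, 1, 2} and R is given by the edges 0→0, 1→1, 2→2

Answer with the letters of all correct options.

The schema Lq ⊃ q is axiom T; it is valid on a frame iff R is reflexive.
(A) R is reflexive (each world relates to itself), so the schema is valid here.
(B) R is not reflexive (not 2 R 2), so the schema fails here.
(C) R is not reflexive (not 0 R 0), so the schema fails here.
(D) R is reflexive (each world relates to itself), so the schema is valid here.

B, C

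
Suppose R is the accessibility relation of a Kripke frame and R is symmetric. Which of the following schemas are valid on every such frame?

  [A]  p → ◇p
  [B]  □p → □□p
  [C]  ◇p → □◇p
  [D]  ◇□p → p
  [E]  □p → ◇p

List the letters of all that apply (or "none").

D

(A) the dual of axiom T: valid iff R is reflexive. Such an R need not be reflexive — not valid.
(B) □p → □□p is axiom 4; it is valid on a frame exactly when R is transitive. Such an R need not be transitive, so not valid.
(C) axiom 5: valid iff R is euclidean. Such an R need not be euclidean — not valid.
(D) ◇□p → p is the dual of axiom B, which corresponds to symmetry. Every such R is symmetric — valid.
(E) □p → ◇p is axiom D, which corresponds to seriality. Such an R need not be serial — not valid.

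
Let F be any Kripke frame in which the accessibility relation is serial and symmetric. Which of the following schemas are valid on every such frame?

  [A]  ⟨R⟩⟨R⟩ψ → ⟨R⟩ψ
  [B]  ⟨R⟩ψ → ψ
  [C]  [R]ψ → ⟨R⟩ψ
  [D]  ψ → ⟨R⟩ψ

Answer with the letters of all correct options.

C

(A) ⟨R⟩⟨R⟩ψ → ⟨R⟩ψ is the dual of axiom 4, which corresponds to transitivity. Such an R need not be transitive — not valid.
(B) ⟨R⟩ψ → ψ is the converse of T; it holds exactly when R ⊆ identity. Such an R need not be a subset of the identity — not valid.
(C) [R]ψ → ⟨R⟩ψ is axiom D; it is valid on a frame exactly when R is serial. Every such R is serial, so valid.
(D) ψ → ⟨R⟩ψ is the dual of axiom T, which corresponds to reflexivity. Such an R need not be reflexive — not valid.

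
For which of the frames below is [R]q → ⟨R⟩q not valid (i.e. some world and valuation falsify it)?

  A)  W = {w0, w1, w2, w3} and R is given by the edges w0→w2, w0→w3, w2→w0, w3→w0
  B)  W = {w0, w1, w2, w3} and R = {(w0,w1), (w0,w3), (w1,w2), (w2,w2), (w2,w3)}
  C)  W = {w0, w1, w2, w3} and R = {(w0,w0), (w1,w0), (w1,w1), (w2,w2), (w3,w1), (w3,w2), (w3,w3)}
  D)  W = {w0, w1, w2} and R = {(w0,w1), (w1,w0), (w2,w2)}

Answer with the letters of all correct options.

The schema [R]q → ⟨R⟩q is axiom D; it is valid on a frame iff R is serial.
(A) R is not serial (w1 has no R-successor), so the schema fails here.
(B) R is not serial (w3 has no R-successor), so the schema fails here.
(C) R is serial (every world has an R-successor), so the schema is valid here.
(D) R is serial (every world has an R-successor), so the schema is valid here.

A, B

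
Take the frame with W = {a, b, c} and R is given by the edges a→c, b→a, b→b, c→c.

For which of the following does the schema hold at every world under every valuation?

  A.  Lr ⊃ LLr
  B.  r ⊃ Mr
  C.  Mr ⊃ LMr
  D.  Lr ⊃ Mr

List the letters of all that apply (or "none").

R is not reflexive: not a R a.
R is not transitive: b R a and a R c but not b R c.
R is not euclidean: b R a and b R b but not a R b.
R is serial: every world has an R-successor.
(A) Lr ⊃ LLr is axiom 4; it is valid on a frame exactly when R is transitive. R is not transitive, so not valid.
(B) r ⊃ Mr (the dual of axiom T) characterises the reflexive frames. R is not reflexive — not valid.
(C) axiom 5: valid iff R is euclidean. R is not euclidean — not valid.
(D) Lr ⊃ Mr is axiom D, which corresponds to seriality. R is serial — valid.

D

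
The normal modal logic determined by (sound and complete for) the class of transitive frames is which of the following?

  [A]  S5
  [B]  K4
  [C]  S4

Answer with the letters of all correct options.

(A) S5 is determined by the class of reflexive, symmetric, and transitive frames.
(B) K4 is determined by exactly this class.
(C) S4 is determined by the class of reflexive and transitive frames.

B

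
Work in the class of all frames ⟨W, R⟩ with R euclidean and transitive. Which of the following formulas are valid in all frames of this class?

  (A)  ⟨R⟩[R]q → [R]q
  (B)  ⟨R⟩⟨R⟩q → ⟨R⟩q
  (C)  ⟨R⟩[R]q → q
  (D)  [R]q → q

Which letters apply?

(A) ⟨R⟩[R]q → [R]q (the dual of axiom 5) characterises the euclidean frames. Every such R is euclidean — valid.
(B) ⟨R⟩⟨R⟩q → ⟨R⟩q is the dual of axiom 4, which corresponds to transitivity. Every such R is transitive — valid.
(C) ⟨R⟩[R]q → q is the dual of axiom B; it is valid on a frame exactly when R is symmetric. Such an R need not be symmetric, so not valid.
(D) axiom T: valid iff R is reflexive. Such an R need not be reflexive — not valid.

A, B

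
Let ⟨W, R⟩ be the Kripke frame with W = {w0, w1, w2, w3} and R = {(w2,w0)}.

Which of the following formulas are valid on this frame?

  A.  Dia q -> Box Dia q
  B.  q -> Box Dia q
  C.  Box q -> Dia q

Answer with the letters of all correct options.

none

R is not symmetric: w2 R w0 but not w0 R w2.
R is not euclidean: w2 R w0 and w2 R w0 but not w0 R w0.
R is not serial: w0 has no R-successor.
(A) Dia q -> Box Dia q (axiom 5) characterises the euclidean frames. R is not euclidean — not valid.
(B) q -> Box Dia q is axiom B, which corresponds to symmetry. R is not symmetric — not valid.
(C) Box q -> Dia q is axiom D; it is valid on a frame exactly when R is serial. R is not serial, so not valid.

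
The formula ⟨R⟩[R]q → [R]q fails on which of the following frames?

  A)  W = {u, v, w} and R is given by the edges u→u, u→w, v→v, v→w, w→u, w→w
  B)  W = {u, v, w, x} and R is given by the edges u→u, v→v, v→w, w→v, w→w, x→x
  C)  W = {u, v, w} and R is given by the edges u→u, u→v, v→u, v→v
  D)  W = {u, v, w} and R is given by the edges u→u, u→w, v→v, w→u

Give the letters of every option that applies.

The schema ⟨R⟩[R]q → [R]q is the dual of axiom 5; it is valid on a frame iff R is euclidean.
(A) R is not euclidean (v R w and v R v but not w R v), so the schema fails here.
(B) R is euclidean (any two R-successors of the same world are R-related), so the schema is valid here.
(C) R is euclidean (any two R-successors of the same world are R-related), so the schema is valid here.
(D) R is not euclidean (u R w and u R w but not w R w), so the schema fails here.

A, D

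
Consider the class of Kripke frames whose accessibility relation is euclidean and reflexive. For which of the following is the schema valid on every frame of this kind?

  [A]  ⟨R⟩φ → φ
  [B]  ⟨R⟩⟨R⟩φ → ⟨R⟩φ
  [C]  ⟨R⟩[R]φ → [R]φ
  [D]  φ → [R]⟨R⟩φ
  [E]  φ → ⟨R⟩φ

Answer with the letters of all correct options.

A reflexive euclidean relation is also symmetric (from wRw and wRv the euclidean condition gives vRw) and hence transitive; it is an equivalence relation.
(A) ⟨R⟩φ → φ is the converse of T; it holds exactly when R ⊆ identity. Such an R need not be a subset of the identity — not valid.
(B) ⟨R⟩⟨R⟩φ → ⟨R⟩φ is the dual of axiom 4; it is valid on a frame exactly when R is transitive. Every such R is transitive, so valid.
(C) the dual of axiom 5: valid iff R is euclidean. Every such R is euclidean — valid.
(D) φ → [R]⟨R⟩φ is axiom B, which corresponds to symmetry. Every such R is symmetric — valid.
(E) φ → ⟨R⟩φ (the dual of axiom T) characterises the reflexive frames. Every such R is reflexive — valid.

B, C, D, E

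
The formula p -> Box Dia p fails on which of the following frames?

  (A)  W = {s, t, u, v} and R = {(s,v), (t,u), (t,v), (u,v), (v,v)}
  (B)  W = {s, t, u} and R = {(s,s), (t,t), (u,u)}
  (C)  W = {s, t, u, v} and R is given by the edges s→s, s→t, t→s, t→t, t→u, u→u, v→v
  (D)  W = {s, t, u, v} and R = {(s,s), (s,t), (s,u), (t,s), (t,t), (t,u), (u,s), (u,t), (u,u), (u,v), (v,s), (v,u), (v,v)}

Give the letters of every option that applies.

The schema p -> Box Dia p is axiom B; it is valid on a frame iff R is symmetric.
(A) R is not symmetric (s R v but not v R s), so the schema fails here.
(B) R is symmetric (every R-edge is matched by its reverse), so the schema is valid here.
(C) R is not symmetric (t R u but not u R t), so the schema fails here.
(D) R is not symmetric (v R s but not s R v), so the schema fails here.

A, C, D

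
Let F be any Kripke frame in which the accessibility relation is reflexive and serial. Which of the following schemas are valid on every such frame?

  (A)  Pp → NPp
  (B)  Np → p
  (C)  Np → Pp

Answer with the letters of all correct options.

(A) Pp → NPp (axiom 5) characterises the euclidean frames. Such an R need not be euclidean — not valid.
(B) Np → p is axiom T, which corresponds to reflexivity. Every such R is reflexive — valid.
(C) Np → Pp is axiom D; it is valid on a frame exactly when R is serial. Every such R is serial, so valid.

B, C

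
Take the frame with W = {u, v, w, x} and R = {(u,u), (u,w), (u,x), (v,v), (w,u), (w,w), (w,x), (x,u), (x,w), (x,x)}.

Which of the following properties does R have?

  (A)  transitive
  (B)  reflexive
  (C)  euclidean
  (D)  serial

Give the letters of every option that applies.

(A) transitive: R is closed under composition.
(B) reflexive: each world relates to itself.
(C) euclidean: any two R-successors of the same world are R-related.
(D) serial: every world has an R-successor.

A, B, C, D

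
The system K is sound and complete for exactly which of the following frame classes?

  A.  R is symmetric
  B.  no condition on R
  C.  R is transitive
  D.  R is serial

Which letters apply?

B

(A) this class determines KB, not K.
(B) K is sound and complete for exactly this class.
(C) this class determines K4, not K.
(D) this class determines D, not K.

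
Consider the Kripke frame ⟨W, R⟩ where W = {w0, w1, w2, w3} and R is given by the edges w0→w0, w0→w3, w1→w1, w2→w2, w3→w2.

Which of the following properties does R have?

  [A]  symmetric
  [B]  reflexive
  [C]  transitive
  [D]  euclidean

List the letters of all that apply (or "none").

none

(A) not symmetric: w0 R w3 but not w3 R w0.
(B) not reflexive: not w3 R w3.
(C) not transitive: w0 R w3 and w3 R w2 but not w0 R w2.
(D) not euclidean: w0 R w3 and w0 R w0 but not w3 R w0.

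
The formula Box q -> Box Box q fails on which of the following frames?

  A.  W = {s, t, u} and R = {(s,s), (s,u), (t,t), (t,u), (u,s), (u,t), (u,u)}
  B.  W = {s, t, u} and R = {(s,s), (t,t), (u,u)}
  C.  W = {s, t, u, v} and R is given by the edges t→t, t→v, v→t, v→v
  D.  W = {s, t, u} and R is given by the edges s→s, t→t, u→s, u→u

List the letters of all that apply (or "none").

The schema Box q -> Box Box q is axiom 4; it is valid on a frame iff R is transitive.
(A) R is not transitive (s R u and u R t but not s R t), so the schema fails here.
(B) R is transitive (R is closed under composition), so the schema is valid here.
(C) R is transitive (R is closed under composition), so the schema is valid here.
(D) R is transitive (R is closed under composition), so the schema is valid here.

A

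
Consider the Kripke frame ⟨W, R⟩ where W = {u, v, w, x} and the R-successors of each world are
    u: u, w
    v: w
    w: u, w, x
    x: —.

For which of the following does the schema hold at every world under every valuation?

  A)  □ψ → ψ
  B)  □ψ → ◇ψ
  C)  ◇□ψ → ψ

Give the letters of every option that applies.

R is not reflexive: not v R v.
R is not symmetric: v R w but not w R v.
R is not serial: x has no R-successor.
(A) axiom T: valid iff R is reflexive. R is not reflexive — not valid.
(B) □ψ → ◇ψ (axiom D) characterises the serial frames. R is not serial — not valid.
(C) ◇□ψ → ψ is the dual of axiom B, which corresponds to symmetry. R is not symmetric — not valid.

none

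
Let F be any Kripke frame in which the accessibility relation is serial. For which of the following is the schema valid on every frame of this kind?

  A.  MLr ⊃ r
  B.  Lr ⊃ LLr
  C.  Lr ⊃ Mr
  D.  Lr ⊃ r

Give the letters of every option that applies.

(A) MLr ⊃ r is the dual of axiom B, which corresponds to symmetry. Such an R need not be symmetric — not valid.
(B) Lr ⊃ LLr is axiom 4, which corresponds to transitivity. Such an R need not be transitive — not valid.
(C) axiom D: valid iff R is serial. Every such R is serial — valid.
(D) axiom T: valid iff R is reflexive. Such an R need not be reflexive — not valid.

C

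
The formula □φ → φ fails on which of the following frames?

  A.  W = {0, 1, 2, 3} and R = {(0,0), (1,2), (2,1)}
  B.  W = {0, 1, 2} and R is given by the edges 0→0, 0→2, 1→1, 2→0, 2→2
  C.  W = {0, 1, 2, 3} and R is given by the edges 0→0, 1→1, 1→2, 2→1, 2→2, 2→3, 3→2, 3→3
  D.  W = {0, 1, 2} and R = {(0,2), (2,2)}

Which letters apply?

The schema □φ → φ is axiom T; it is valid on a frame iff R is reflexive.
(A) R is not reflexive (not 1 R 1), so the schema fails here.
(B) R is reflexive (each world relates to itself), so the schema is valid here.
(C) R is reflexive (each world relates to itself), so the schema is valid here.
(D) R is not reflexive (not 0 R 0), so the schema fails here.

A, D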